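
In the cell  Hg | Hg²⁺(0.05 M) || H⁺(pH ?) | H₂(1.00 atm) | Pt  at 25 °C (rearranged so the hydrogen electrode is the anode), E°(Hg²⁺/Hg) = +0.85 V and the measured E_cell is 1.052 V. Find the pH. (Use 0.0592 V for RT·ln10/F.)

pH = 4.06

E°_cell = 0.85 V and n = 2.
log Q = n(E° − E)/0.0592 = 2×(0.85 − 1.052)/0.0592 = -6.824.
With Q = [H⁺]^2 / ([Hg²⁺]·P(H₂)), solving for [H⁺] gives log[H⁺] = -4.063, so pH = 4.06.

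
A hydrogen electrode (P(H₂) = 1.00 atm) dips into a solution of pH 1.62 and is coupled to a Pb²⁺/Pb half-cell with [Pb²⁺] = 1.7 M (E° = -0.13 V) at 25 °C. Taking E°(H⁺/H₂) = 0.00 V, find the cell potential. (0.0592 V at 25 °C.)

0.027 V

The hydrogen couple is the cathode, so E°_cell = 0.13 V; n = 2.
[H⁺] = 10^(−1.62) = 0.024 M, and Q = [Pb²⁺]·P(H₂) / [H⁺]^2 = 2950.
E = E° − (0.0592/2) log Q = 0.13 − (0.0592/2)(3.470) = 0.027 V.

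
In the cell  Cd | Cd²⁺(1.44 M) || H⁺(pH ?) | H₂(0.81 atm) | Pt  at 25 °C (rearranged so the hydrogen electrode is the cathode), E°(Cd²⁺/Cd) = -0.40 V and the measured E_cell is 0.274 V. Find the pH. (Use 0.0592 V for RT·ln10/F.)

E°_cell = 0.40 V and n = 2.
log Q = n(E° − E)/0.0592 = 2×(0.40 − 0.274)/0.0592 = 4.257.
With Q = [Cd²⁺]·P(H₂) / [H⁺]^2, solving for [H⁺] gives log[H⁺] = -2.095, so pH = 2.09.

pH = 2.09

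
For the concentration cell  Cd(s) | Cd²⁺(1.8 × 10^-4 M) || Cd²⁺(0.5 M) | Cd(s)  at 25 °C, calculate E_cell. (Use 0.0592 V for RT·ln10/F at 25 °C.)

Both half-cells are Cd²⁺/Cd, so E°_cell = 0. The concentrated side is the cathode; the cell reaction moves Cd²⁺ from high to low concentration with n = 2.
Q = [Cd²⁺]_dilute/[Cd²⁺]_conc = 1.8 × 10^-4/0.5 = 3.6 × 10^-4.
E = 0 − (0.0592/2) log Q = −(0.0592/2)(-3.444) = 0.1019 V.

0.10 V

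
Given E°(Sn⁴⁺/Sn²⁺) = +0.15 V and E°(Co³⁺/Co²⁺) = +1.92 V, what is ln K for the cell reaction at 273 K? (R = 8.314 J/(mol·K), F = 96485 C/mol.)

E°_cell = +1.92 − (+0.15) = 1.77 V, with n = 2 electrons transferred.
At equilibrium E = 0, so the Nernst equation gives ln K = nFE°/RT = (2)(96485)(1.77)/((8.314)(273)) = 150.48.

ln K = 150.5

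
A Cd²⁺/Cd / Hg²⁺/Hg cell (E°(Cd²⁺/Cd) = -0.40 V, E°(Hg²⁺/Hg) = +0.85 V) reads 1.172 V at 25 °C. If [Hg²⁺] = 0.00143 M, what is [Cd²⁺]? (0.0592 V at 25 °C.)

0.62 M

From the Nernst equation, log Q = n(E° − E)/0.0592 = 2(1.25 − 1.172)/0.0592 = 2.635, so Q = 432.
With Q = [Cd²⁺]/[Hg²⁺] and the known concentrations, [Cd²⁺] in the numerator gives [Cd²⁺] = 0.62 M.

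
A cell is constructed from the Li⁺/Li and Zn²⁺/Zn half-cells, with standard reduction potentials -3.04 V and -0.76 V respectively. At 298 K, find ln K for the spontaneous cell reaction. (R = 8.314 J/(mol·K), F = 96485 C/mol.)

ln K = 177.6

E°_cell = -0.76 − (-3.04) = 2.28 V, with n = 2 electrons transferred.
At equilibrium E = 0, so the Nernst equation gives ln K = nFE°/RT = (2)(96485)(2.28)/((8.314)(298)) = 177.58.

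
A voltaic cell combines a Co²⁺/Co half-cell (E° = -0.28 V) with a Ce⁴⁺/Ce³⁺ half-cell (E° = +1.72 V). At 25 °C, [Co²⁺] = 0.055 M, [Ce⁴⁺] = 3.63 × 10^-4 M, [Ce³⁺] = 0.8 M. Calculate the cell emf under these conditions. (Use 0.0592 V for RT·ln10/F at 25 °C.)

1.84 V

The Ce⁴⁺/Ce³⁺ couple has the higher reduction potential and acts as the cathode, so E°_cell = +1.72 − (-0.28) = 2.00 V.
Balancing electrons gives n = 2; the reaction quotient is Q = [Co²⁺]·[Ce³⁺]^2/[Ce⁴⁺]^2 = 2.67 × 10^5.
At 25 °C, E = E° − (0.0592/n) log Q = 2.00 − (0.0592/2)(5.427) = 2.000 − 0.161 = 1.839 V.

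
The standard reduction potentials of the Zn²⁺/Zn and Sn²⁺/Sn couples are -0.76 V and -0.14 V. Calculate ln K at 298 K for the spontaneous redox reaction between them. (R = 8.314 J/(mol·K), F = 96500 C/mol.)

E°_cell = -0.14 − (-0.76) = 0.62 V, with n = 2 electrons transferred.
At equilibrium E = 0, so the Nernst equation gives ln K = nFE°/RT = (2)(96500)(0.62)/((8.314)(298)) = 48.30.

ln K = 48.3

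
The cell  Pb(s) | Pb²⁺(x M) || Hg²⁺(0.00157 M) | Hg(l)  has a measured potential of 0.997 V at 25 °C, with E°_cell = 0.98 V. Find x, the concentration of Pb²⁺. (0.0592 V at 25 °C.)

From the Nernst equation, log Q = n(E° − E)/0.0592 = 2(0.98 − 0.997)/0.0592 = -0.574, so Q = 0.266.
With Q = [Pb²⁺]/[Hg²⁺] and the known concentrations, [Pb²⁺] in the numerator gives [Pb²⁺] = 4.2 × 10^-4 M.

4.2 × 10^-4 M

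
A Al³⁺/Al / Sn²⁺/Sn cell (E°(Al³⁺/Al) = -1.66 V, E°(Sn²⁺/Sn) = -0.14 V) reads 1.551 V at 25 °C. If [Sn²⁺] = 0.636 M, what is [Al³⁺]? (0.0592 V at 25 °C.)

From the Nernst equation, log Q = n(E° − E)/0.0592 = 6(1.52 − 1.551)/0.0592 = -3.142, so Q = 7.21 × 10^-4.
With Q = [Al³⁺]^2/[Sn²⁺]^3 and the known concentrations, [Al³⁺]^2 in the numerator gives [Al³⁺] = 0.014 M.

0.014 M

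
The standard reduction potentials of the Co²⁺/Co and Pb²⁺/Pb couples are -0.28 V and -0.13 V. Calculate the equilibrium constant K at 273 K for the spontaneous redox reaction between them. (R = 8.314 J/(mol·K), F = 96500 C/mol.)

E°_cell = -0.13 − (-0.28) = 0.15 V, with n = 2 electrons transferred.
At equilibrium E = 0, so the Nernst equation gives ln K = nFE°/RT = (2)(96500)(0.15)/((8.314)(273)) = 12.75.
K = e^12.75 = 3.5 × 10^5.

3.5 × 10^5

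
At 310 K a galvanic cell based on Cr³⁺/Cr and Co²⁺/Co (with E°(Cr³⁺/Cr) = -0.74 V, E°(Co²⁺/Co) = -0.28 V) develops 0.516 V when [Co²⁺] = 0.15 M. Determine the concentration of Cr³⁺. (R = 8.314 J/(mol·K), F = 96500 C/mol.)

1.1 × 10^-4 M

From the Nernst equation, ln Q = nF(E° − E)/RT = 6×96500×(0.46 − 0.516)/(8.314×310) = -12.580, so Q = 3.44 × 10^-6.
With Q = [Cr³⁺]^2/[Co²⁺]^3 and the known concentrations, [Cr³⁺]^2 in the numerator gives [Cr³⁺] = 1.1 × 10^-4 M.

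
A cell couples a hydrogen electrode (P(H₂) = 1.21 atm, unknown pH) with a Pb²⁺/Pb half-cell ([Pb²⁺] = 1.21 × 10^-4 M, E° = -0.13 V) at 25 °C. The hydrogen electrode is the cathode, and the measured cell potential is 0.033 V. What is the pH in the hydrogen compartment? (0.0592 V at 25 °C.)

E°_cell = 0.13 V and n = 2.
log Q = n(E° − E)/0.0592 = 2×(0.13 − 0.033)/0.0592 = 3.277.
With Q = [Pb²⁺]·P(H₂) / [H⁺]^2, solving for [H⁺] gives log[H⁺] = -3.556, so pH = 3.56.

pH = 3.56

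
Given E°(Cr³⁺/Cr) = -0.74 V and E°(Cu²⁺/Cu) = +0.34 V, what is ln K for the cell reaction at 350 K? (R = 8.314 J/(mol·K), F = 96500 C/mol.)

ln K = 214.9

E°_cell = +0.34 − (-0.74) = 1.08 V, with n = 6 electrons transferred.
At equilibrium E = 0, so the Nernst equation gives ln K = nFE°/RT = (6)(96500)(1.08)/((8.314)(350)) = 214.89.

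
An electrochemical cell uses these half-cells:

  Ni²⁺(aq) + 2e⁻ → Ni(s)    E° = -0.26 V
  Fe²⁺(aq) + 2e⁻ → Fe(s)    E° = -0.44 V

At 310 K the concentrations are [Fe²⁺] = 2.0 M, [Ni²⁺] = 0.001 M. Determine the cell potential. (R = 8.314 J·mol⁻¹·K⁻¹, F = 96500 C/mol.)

0.078 V

The Ni²⁺/Ni couple has the higher reduction potential and acts as the cathode, so E°_cell = -0.26 − (-0.44) = 0.18 V.
Balancing electrons gives n = 2; the reaction quotient is Q = [Fe²⁺]/[Ni²⁺] = 2000.
E = E° − (RT/nF) ln Q = 0.18 − (8.314×310)/(2×96500) × (7.601) = 0.180 − 0.102 = 0.078 V.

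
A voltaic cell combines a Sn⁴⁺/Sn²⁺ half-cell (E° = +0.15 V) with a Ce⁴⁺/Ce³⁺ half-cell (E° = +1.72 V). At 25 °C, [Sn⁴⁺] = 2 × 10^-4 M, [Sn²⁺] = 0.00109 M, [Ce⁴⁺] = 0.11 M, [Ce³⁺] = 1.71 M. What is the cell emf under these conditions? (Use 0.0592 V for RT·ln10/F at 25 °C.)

The Ce⁴⁺/Ce³⁺ couple has the higher reduction potential and acts as the cathode, so E°_cell = +1.72 − (+0.15) = 1.57 V.
Balancing electrons gives n = 2; the reaction quotient is Q = [Sn⁴⁺]·[Ce³⁺]^2/([Sn²⁺]·[Ce⁴⁺]^2) = 44.3.
At 25 °C, E = E° − (0.0592/n) log Q = 1.57 − (0.0592/2)(1.647) = 1.570 − 0.049 = 1.521 V.

1.52 V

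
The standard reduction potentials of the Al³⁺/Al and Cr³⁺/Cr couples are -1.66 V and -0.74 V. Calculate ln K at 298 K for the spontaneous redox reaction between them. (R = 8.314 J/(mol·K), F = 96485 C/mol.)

E°_cell = -0.74 − (-1.66) = 0.92 V, with n = 3 electrons transferred.
At equilibrium E = 0, so the Nernst equation gives ln K = nFE°/RT = (3)(96485)(0.92)/((8.314)(298)) = 107.48.

ln K = 107.5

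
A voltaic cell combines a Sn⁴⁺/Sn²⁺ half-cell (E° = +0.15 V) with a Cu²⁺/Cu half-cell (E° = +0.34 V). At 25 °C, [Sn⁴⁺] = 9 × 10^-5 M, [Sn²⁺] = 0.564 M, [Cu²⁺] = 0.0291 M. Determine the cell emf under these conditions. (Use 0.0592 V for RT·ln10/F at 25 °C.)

0.257 V

The Cu²⁺/Cu couple has the higher reduction potential and acts as the cathode, so E°_cell = +0.34 − (+0.15) = 0.19 V.
Balancing electrons gives n = 2; the reaction quotient is Q = [Sn⁴⁺]/([Sn²⁺]·[Cu²⁺]) = 0.00548.
At 25 °C, E = E° − (0.0592/n) log Q = 0.19 − (0.0592/2)(-2.261) = 0.190 + 0.067 = 0.257 V.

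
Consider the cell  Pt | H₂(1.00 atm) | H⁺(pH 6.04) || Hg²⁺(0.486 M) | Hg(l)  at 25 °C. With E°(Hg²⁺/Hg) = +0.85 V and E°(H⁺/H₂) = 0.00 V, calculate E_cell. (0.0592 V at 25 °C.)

The Hg²⁺/Hg couple is the cathode, so E°_cell = 0.85 V; n = 2.
[H⁺] = 10^(−6.04) = 9.1 × 10^-7 M, and Q = [H⁺]^2 / ([Hg²⁺]·P(H₂)) = 1.71 × 10^-12.
E = E° − (0.0592/2) log Q = 0.85 − (0.0592/2)(-11.767) = 1.198 V.

1.20 V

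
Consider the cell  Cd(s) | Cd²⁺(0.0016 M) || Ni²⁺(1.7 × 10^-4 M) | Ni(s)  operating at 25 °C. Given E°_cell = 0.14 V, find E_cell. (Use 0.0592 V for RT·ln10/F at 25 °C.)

Balancing electrons gives n = 2; the reaction quotient is Q = [Cd²⁺]/[Ni²⁺] = 9.41.
At 25 °C, E = E° − (0.0592/n) log Q = 0.14 − (0.0592/2)(0.974) = 0.140 − 0.029 = 0.111 V.

0.111 V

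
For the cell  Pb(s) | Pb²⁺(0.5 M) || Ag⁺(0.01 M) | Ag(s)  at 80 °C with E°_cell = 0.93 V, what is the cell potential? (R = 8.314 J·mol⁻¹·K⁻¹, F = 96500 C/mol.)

0.800 V

Balancing electrons gives n = 2; the reaction quotient is Q = [Pb²⁺]/[Ag⁺]^2 = 5000.
E = E° − (RT/nF) ln Q = 0.93 − (8.314×353)/(2×96500) × (8.517) = 0.930 − 0.130 = 0.800 V.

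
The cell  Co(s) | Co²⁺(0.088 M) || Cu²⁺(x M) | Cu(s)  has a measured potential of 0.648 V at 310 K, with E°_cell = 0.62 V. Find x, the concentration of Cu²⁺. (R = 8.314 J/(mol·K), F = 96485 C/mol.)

0.72 M

From the Nernst equation, ln Q = nF(E° − E)/RT = 2×96485×(0.62 − 0.648)/(8.314×310) = -2.096, so Q = 0.123.
With Q = [Co²⁺]/[Cu²⁺] and the known concentrations, [Cu²⁺] in the denominator gives [Cu²⁺] = 0.72 M.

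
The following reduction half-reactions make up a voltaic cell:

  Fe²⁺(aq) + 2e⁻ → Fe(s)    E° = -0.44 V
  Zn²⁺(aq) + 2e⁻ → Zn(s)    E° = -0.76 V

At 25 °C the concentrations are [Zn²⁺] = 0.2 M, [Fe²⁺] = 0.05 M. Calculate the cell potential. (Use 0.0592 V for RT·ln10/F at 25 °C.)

0.302 V

The Fe²⁺/Fe couple has the higher reduction potential and acts as the cathode, so E°_cell = -0.44 − (-0.76) = 0.32 V.
Balancing electrons gives n = 2; the reaction quotient is Q = [Zn²⁺]/[Fe²⁺] = 4.00.
At 25 °C, E = E° − (0.0592/n) log Q = 0.32 − (0.0592/2)(0.602) = 0.320 − 0.018 = 0.302 V.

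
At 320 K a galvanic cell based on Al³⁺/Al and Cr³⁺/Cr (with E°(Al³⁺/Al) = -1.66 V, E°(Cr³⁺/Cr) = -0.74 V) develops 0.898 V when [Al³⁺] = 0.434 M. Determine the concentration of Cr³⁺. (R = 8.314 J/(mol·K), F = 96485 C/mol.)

From the Nernst equation, ln Q = nF(E° − E)/RT = 3×96485×(0.92 − 0.898)/(8.314×320) = 2.394, so Q = 11.0.
With Q = [Al³⁺]/[Cr³⁺] and the known concentrations, [Cr³⁺] in the denominator gives [Cr³⁺] = 0.04 M.

0.04 M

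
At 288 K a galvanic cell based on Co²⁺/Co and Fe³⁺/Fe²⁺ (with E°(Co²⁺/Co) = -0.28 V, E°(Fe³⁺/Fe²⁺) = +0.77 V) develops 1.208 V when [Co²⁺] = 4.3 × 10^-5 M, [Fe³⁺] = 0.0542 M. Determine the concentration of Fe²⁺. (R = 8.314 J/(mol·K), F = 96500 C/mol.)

From the Nernst equation, ln Q = nF(E° − E)/RT = 2×96500×(1.05 − 1.208)/(8.314×288) = -12.735, so Q = 2.95 × 10^-6.
With Q = [Co²⁺]·[Fe²⁺]^2/[Fe³⁺]^2 and the known concentrations, [Fe²⁺]^2 in the numerator gives [Fe²⁺] = 0.014 M.

0.014 M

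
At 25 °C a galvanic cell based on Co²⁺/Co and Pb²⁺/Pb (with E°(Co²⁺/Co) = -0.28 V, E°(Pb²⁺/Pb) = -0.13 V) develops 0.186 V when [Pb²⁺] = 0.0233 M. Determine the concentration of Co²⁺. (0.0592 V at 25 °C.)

From the Nernst equation, log Q = n(E° − E)/0.0592 = 2(0.15 − 0.186)/0.0592 = -1.216, so Q = 0.0608.
With Q = [Co²⁺]/[Pb²⁺] and the known concentrations, [Co²⁺] in the numerator gives [Co²⁺] = 0.0014 M.

0.0014 M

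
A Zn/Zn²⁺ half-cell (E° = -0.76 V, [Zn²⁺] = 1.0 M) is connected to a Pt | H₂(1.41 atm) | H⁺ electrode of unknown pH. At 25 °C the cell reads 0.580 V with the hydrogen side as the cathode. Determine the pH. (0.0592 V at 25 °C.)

E°_cell = 0.76 V and n = 2.
log Q = n(E° − E)/0.0592 = 2×(0.76 − 0.580)/0.0592 = 6.081.
With Q = [Zn²⁺]·P(H₂) / [H⁺]^2, solving for [H⁺] gives log[H⁺] = -2.966, so pH = 2.97.

pH = 2.97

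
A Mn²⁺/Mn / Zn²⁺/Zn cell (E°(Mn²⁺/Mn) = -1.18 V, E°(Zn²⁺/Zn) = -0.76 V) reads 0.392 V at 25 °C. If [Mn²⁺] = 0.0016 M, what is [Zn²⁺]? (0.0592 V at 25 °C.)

1.8 × 10^-4 M

From the Nernst equation, log Q = n(E° − E)/0.0592 = 2(0.42 − 0.392)/0.0592 = 0.946, so Q = 8.83.
With Q = [Mn²⁺]/[Zn²⁺] and the known concentrations, [Zn²⁺] in the denominator gives [Zn²⁺] = 1.8 × 10^-4 M.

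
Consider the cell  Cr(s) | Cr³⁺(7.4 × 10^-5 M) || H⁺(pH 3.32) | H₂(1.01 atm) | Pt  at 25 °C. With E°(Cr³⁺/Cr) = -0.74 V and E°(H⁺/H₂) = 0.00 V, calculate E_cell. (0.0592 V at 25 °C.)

0.62 V

The hydrogen couple is the cathode, so E°_cell = 0.74 V; n = 6.
[H⁺] = 10^(−3.32) = 4.8 × 10^-4 M, and Q = [Cr³⁺]^2·P(H₂)^3 / [H⁺]^6 = 4.69 × 10^11.
E = E° − (0.0592/6) log Q = 0.74 − (0.0592/6)(11.671) = 0.625 V.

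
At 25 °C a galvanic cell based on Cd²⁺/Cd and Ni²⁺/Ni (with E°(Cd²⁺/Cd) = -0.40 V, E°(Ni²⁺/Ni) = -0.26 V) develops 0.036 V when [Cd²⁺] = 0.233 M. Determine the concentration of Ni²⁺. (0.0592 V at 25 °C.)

7.1 × 10^-5 M

From the Nernst equation, log Q = n(E° − E)/0.0592 = 2(0.14 − 0.036)/0.0592 = 3.514, so Q = 3260.
With Q = [Cd²⁺]/[Ni²⁺] and the known concentrations, [Ni²⁺] in the denominator gives [Ni²⁺] = 7.1 × 10^-5 M.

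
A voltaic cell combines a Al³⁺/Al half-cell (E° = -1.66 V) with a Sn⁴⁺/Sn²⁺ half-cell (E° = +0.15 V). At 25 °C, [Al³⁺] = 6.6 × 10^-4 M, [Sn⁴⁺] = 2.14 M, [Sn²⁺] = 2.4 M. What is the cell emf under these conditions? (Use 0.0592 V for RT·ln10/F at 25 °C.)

The Sn⁴⁺/Sn²⁺ couple has the higher reduction potential and acts as the cathode, so E°_cell = +0.15 − (-1.66) = 1.81 V.
Balancing electrons gives n = 6; the reaction quotient is Q = [Al³⁺]^2·[Sn²⁺]^3/[Sn⁴⁺]^3 = 6.14 × 10^-7.
At 25 °C, E = E° − (0.0592/n) log Q = 1.81 − (0.0592/6)(-6.212) = 1.810 + 0.061 = 1.871 V.

1.87 V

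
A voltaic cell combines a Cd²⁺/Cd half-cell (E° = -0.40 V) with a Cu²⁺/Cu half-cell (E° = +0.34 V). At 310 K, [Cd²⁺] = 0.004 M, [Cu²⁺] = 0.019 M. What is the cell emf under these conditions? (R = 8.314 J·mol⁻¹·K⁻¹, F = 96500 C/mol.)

0.761 V

The Cu²⁺/Cu couple has the higher reduction potential and acts as the cathode, so E°_cell = +0.34 − (-0.40) = 0.74 V.
Balancing electrons gives n = 2; the reaction quotient is Q = [Cd²⁺]/[Cu²⁺] = 0.211.
E = E° − (RT/nF) ln Q = 0.74 − (8.314×310)/(2×96500) × (-1.558) = 0.740 + 0.021 = 0.761 V.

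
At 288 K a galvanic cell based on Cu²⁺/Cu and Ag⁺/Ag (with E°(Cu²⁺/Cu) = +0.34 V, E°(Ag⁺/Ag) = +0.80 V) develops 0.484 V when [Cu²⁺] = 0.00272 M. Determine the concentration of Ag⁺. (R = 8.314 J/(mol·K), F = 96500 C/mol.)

From the Nernst equation, ln Q = nF(E° − E)/RT = 2×96500×(0.46 − 0.484)/(8.314×288) = -1.934, so Q = 0.144.
With Q = [Cu²⁺]/[Ag⁺]^2 and the known concentrations, [Ag⁺]^2 in the denominator gives [Ag⁺] = 0.14 M.

0.14 M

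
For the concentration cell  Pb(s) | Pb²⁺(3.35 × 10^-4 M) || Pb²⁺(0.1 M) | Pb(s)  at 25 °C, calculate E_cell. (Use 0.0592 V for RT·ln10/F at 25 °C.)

Both half-cells are Pb²⁺/Pb, so E°_cell = 0. The concentrated side is the cathode; the cell reaction moves Pb²⁺ from high to low concentration with n = 2.
Q = [Pb²⁺]_dilute/[Pb²⁺]_conc = 3.35 × 10^-4/0.1 = 0.00335.
E = 0 − (0.0592/2) log Q = −(0.0592/2)(-2.475) = 0.0733 V.

0.073 V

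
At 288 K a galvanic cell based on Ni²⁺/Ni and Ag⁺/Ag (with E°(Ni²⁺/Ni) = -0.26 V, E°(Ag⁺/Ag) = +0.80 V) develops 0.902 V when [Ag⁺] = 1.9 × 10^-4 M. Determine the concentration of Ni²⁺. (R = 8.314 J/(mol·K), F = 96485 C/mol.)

From the Nernst equation, ln Q = nF(E° − E)/RT = 2×96485×(1.06 − 0.902)/(8.314×288) = 12.733, so Q = 3.39 × 10^5.
With Q = [Ni²⁺]/[Ag⁺]^2 and the known concentrations, [Ni²⁺] in the numerator gives [Ni²⁺] = 0.012 M.

0.012 M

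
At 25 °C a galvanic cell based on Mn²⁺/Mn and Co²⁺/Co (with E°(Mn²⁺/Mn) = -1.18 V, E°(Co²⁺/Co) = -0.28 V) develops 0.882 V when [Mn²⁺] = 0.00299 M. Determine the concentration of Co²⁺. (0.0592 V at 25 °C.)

From the Nernst equation, log Q = n(E° − E)/0.0592 = 2(0.90 − 0.882)/0.0592 = 0.608, so Q = 4.06.
With Q = [Mn²⁺]/[Co²⁺] and the known concentrations, [Co²⁺] in the denominator gives [Co²⁺] = 7.4 × 10^-4 M.

7.4 × 10^-4 M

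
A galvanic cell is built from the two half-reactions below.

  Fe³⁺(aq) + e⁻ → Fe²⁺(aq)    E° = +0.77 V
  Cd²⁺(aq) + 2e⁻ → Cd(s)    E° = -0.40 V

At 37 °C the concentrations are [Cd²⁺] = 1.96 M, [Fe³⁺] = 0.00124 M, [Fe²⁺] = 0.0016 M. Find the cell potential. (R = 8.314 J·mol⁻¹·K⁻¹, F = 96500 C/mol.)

The Fe³⁺/Fe²⁺ couple has the higher reduction potential and acts as the cathode, so E°_cell = +0.77 − (-0.40) = 1.17 V.
Balancing electrons gives n = 2; the reaction quotient is Q = [Cd²⁺]·[Fe²⁺]^2/[Fe³⁺]^2 = 3.26.
E = E° − (RT/nF) ln Q = 1.17 − (8.314×310)/(2×96500) × (1.183) = 1.170 − 0.016 = 1.154 V.

1.15 V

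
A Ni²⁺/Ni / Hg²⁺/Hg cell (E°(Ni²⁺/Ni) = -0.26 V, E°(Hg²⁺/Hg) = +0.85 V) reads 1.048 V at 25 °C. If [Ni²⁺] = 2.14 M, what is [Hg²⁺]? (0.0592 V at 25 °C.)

From the Nernst equation, log Q = n(E° − E)/0.0592 = 2(1.11 − 1.048)/0.0592 = 2.095, so Q = 124.
With Q = [Ni²⁺]/[Hg²⁺] and the known concentrations, [Hg²⁺] in the denominator gives [Hg²⁺] = 0.017 M.

0.017 M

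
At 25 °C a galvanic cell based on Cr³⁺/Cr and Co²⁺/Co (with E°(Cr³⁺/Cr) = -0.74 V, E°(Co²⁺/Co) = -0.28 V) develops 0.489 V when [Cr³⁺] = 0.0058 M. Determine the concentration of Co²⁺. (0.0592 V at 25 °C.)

0.31 M

From the Nernst equation, log Q = n(E° − E)/0.0592 = 6(0.46 − 0.489)/0.0592 = -2.939, so Q = 0.00115.
With Q = [Cr³⁺]^2/[Co²⁺]^3 and the known concentrations, [Co²⁺]^3 in the denominator gives [Co²⁺] = 0.31 M.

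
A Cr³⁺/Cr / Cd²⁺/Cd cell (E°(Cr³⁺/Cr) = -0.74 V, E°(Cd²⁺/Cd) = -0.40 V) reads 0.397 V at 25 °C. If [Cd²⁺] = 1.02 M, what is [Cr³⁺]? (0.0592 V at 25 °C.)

0.0013 M

From the Nernst equation, log Q = n(E° − E)/0.0592 = 6(0.34 − 0.397)/0.0592 = -5.777, so Q = 1.67 × 10^-6.
With Q = [Cr³⁺]^2/[Cd²⁺]^3 and the known concentrations, [Cr³⁺]^2 in the numerator gives [Cr³⁺] = 0.0013 M.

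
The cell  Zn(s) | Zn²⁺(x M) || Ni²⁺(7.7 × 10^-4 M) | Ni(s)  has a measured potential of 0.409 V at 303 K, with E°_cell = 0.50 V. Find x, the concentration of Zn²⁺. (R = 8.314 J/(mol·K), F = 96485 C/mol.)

From the Nernst equation, ln Q = nF(E° − E)/RT = 2×96485×(0.50 − 0.409)/(8.314×303) = 6.971, so Q = 1070.
With Q = [Zn²⁺]/[Ni²⁺] and the known concentrations, [Zn²⁺] in the numerator gives [Zn²⁺] = 0.82 M.

0.82 M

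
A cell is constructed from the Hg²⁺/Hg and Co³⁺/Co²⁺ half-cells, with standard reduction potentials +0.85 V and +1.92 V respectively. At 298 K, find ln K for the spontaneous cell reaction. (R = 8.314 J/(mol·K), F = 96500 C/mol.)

ln K = 83.4

E°_cell = +1.92 − (+0.85) = 1.07 V, with n = 2 electrons transferred.
At equilibrium E = 0, so the Nernst equation gives ln K = nFE°/RT = (2)(96500)(1.07)/((8.314)(298)) = 83.35.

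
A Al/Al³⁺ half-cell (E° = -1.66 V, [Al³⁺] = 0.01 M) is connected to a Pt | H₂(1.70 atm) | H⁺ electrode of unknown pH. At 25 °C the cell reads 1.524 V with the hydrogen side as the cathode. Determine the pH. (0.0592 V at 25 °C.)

pH = 2.85

E°_cell = 1.66 V and n = 6.
log Q = n(E° − E)/0.0592 = 6×(1.66 − 1.524)/0.0592 = 13.784.
With Q = [Al³⁺]^2·P(H₂)^3 / [H⁺]^6, solving for [H⁺] gives log[H⁺] = -2.849, so pH = 2.85.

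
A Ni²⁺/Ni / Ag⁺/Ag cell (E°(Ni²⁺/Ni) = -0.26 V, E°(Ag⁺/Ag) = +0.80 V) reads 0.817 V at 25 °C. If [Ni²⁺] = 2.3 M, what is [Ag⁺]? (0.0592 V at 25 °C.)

1.2 × 10^-4 M

From the Nernst equation, log Q = n(E° − E)/0.0592 = 2(1.06 − 0.817)/0.0592 = 8.209, so Q = 1.62 × 10^8.
With Q = [Ni²⁺]/[Ag⁺]^2 and the known concentrations, [Ag⁺]^2 in the denominator gives [Ag⁺] = 1.2 × 10^-4 M.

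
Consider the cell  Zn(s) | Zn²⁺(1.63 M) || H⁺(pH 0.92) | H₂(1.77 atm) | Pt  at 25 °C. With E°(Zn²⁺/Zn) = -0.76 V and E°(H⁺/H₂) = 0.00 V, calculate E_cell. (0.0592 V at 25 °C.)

The hydrogen couple is the cathode, so E°_cell = 0.76 V; n = 2.
[H⁺] = 10^(−0.92) = 0.12 M, and Q = [Zn²⁺]·P(H₂) / [H⁺]^2 = 200.
E = E° − (0.0592/2) log Q = 0.76 − (0.0592/2)(2.300) = 0.692 V.

0.69 V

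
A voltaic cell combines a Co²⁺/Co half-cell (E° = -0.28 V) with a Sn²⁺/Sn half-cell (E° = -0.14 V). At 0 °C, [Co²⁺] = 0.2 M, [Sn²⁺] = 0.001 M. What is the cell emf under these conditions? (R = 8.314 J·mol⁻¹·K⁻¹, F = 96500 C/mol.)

0.078 V

The Sn²⁺/Sn couple has the higher reduction potential and acts as the cathode, so E°_cell = -0.14 − (-0.28) = 0.14 V.
Balancing electrons gives n = 2; the reaction quotient is Q = [Co²⁺]/[Sn²⁺] = 200.
E = E° − (RT/nF) ln Q = 0.14 − (8.314×273)/(2×96500) × (5.298) = 0.140 − 0.062 = 0.078 V.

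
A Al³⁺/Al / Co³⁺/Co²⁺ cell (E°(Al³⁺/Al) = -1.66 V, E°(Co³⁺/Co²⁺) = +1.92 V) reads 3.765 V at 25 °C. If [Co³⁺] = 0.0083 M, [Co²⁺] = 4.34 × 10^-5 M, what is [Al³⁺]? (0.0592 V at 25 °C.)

From the Nernst equation, log Q = n(E° − E)/0.0592 = 3(3.58 − 3.765)/0.0592 = -9.375, so Q = 4.22 × 10^-10.
With Q = [Al³⁺]·[Co²⁺]^3/[Co³⁺]^3 and the known concentrations, [Al³⁺] in the numerator gives [Al³⁺] = 0.0029 M.

0.0029 M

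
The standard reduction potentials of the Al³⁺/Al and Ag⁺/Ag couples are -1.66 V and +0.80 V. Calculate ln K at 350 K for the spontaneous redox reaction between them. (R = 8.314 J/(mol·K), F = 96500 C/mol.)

ln K = 244.7

E°_cell = +0.80 − (-1.66) = 2.46 V, with n = 3 electrons transferred.
At equilibrium E = 0, so the Nernst equation gives ln K = nFE°/RT = (3)(96500)(2.46)/((8.314)(350)) = 244.74.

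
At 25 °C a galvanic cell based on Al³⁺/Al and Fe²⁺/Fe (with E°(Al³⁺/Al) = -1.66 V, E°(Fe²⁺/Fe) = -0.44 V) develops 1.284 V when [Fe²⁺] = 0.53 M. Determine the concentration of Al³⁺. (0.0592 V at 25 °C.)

From the Nernst equation, log Q = n(E° − E)/0.0592 = 6(1.22 − 1.284)/0.0592 = -6.486, so Q = 3.26 × 10^-7.
With Q = [Al³⁺]^2/[Fe²⁺]^3 and the known concentrations, [Al³⁺]^2 in the numerator gives [Al³⁺] = 2.2 × 10^-4 M.

2.2 × 10^-4 M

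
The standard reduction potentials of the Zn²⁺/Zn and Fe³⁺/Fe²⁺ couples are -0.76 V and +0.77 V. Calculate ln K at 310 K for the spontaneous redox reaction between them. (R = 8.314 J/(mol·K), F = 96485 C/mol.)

E°_cell = +0.77 − (-0.76) = 1.53 V, with n = 2 electrons transferred.
At equilibrium E = 0, so the Nernst equation gives ln K = nFE°/RT = (2)(96485)(1.53)/((8.314)(310)) = 114.55.

ln K = 114.6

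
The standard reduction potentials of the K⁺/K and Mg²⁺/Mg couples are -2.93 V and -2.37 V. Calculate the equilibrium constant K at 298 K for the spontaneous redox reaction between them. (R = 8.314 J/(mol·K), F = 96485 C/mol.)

8.8 × 10^18

E°_cell = -2.37 − (-2.93) = 0.56 V, with n = 2 electrons transferred.
At equilibrium E = 0, so the Nernst equation gives ln K = nFE°/RT = (2)(96485)(0.56)/((8.314)(298)) = 43.62.
K = e^43.62 = 8.8 × 10^18.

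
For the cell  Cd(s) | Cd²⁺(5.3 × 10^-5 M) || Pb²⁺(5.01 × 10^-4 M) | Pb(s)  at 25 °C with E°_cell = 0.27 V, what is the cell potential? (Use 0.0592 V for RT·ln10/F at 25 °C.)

Balancing electrons gives n = 2; the reaction quotient is Q = [Cd²⁺]/[Pb²⁺] = 0.106.
At 25 °C, E = E° − (0.0592/n) log Q = 0.27 − (0.0592/2)(-0.976) = 0.270 + 0.029 = 0.299 V.

0.299 V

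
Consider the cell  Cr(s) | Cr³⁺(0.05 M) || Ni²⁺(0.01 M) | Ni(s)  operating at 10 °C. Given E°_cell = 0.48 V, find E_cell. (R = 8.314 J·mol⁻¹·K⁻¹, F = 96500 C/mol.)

Balancing electrons gives n = 6; the reaction quotient is Q = [Cr³⁺]^2/[Ni²⁺]^3 = 2500.
E = E° − (RT/nF) ln Q = 0.48 − (8.314×283)/(6×96500) × (7.824) = 0.480 − 0.032 = 0.448 V.

0.448 V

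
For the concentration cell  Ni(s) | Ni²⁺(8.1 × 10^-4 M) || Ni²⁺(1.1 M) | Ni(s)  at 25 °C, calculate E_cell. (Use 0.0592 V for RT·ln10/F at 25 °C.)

0.093 V

Both half-cells are Ni²⁺/Ni, so E°_cell = 0. The concentrated side is the cathode; the cell reaction moves Ni²⁺ from high to low concentration with n = 2.
Q = [Ni²⁺]_dilute/[Ni²⁺]_conc = 8.1 × 10^-4/1.1 = 7.36 × 10^-4.
E = 0 − (0.0592/2) log Q = −(0.0592/2)(-3.133) = 0.0927 V.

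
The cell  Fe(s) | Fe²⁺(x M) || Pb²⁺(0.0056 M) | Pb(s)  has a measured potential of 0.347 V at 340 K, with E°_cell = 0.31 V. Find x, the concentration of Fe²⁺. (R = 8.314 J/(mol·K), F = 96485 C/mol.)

4.5 × 10^-4 M

From the Nernst equation, ln Q = nF(E° − E)/RT = 2×96485×(0.31 − 0.347)/(8.314×340) = -2.526, so Q = 0.0800.
With Q = [Fe²⁺]/[Pb²⁺] and the known concentrations, [Fe²⁺] in the numerator gives [Fe²⁺] = 4.5 × 10^-4 M.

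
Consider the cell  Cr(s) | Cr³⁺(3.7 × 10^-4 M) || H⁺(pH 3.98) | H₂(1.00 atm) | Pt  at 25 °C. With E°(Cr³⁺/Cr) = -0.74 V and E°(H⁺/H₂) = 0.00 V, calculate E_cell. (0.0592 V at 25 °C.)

0.57 V

The hydrogen couple is the cathode, so E°_cell = 0.74 V; n = 6.
[H⁺] = 10^(−3.98) = 1 × 10^-4 M, and Q = [Cr³⁺]^2·P(H₂)^3 / [H⁺]^6 = 1.04 × 10^17.
E = E° − (0.0592/6) log Q = 0.74 − (0.0592/6)(17.016) = 0.572 V.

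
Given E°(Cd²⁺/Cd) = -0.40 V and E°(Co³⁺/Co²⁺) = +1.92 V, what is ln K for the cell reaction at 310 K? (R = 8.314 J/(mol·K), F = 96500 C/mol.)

ln K = 173.7

E°_cell = +1.92 − (-0.40) = 2.32 V, with n = 2 electrons transferred.
At equilibrium E = 0, so the Nernst equation gives ln K = nFE°/RT = (2)(96500)(2.32)/((8.314)(310)) = 173.73.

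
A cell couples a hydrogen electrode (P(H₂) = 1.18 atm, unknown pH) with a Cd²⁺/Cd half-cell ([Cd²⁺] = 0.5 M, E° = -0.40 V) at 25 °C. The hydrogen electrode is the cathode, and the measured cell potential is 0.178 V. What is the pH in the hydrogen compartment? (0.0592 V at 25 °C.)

E°_cell = 0.40 V and n = 2.
log Q = n(E° − E)/0.0592 = 2×(0.40 − 0.178)/0.0592 = 7.500.
With Q = [Cd²⁺]·P(H₂) / [H⁺]^2, solving for [H⁺] gives log[H⁺] = -3.865, so pH = 3.86.

pH = 3.86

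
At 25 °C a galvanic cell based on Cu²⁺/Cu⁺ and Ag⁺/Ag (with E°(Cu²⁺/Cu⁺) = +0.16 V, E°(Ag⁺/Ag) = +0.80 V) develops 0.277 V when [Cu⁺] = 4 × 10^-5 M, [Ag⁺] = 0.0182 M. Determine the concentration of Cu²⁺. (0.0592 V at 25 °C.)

From the Nernst equation, log Q = n(E° − E)/0.0592 = 1(0.64 − 0.277)/0.0592 = 6.132, so Q = 1.35 × 10^6.
With Q = [Cu²⁺]/([Cu⁺]·[Ag⁺]) and the known concentrations, [Cu²⁺] in the numerator gives [Cu²⁺] = 0.99 M.

0.99 M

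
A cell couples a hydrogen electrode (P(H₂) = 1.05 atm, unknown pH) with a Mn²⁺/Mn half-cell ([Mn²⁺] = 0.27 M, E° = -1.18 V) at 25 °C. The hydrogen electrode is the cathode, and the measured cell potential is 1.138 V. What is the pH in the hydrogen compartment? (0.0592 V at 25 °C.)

pH = 0.98

E°_cell = 1.18 V and n = 2.
log Q = n(E° − E)/0.0592 = 2×(1.18 − 1.138)/0.0592 = 1.419.
With Q = [Mn²⁺]·P(H₂) / [H⁺]^2, solving for [H⁺] gives log[H⁺] = -0.983, so pH = 0.98.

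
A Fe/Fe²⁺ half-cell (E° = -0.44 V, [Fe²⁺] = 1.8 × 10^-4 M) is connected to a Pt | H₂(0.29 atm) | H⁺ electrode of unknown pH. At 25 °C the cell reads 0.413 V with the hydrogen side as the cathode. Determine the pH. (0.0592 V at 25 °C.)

E°_cell = 0.44 V and n = 2.
log Q = n(E° − E)/0.0592 = 2×(0.44 − 0.413)/0.0592 = 0.912.
With Q = [Fe²⁺]·P(H₂) / [H⁺]^2, solving for [H⁺] gives log[H⁺] = -2.597, so pH = 2.60.

pH = 2.60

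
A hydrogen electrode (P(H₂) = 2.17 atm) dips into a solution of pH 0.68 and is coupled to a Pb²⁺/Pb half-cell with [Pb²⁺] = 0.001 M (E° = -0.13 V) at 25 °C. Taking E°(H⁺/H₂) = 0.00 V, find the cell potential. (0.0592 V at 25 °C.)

0.17 V

The hydrogen couple is the cathode, so E°_cell = 0.13 V; n = 2.
[H⁺] = 10^(−0.68) = 0.21 M, and Q = [Pb²⁺]·P(H₂) / [H⁺]^2 = 0.0497.
E = E° − (0.0592/2) log Q = 0.13 − (0.0592/2)(-1.304) = 0.169 V.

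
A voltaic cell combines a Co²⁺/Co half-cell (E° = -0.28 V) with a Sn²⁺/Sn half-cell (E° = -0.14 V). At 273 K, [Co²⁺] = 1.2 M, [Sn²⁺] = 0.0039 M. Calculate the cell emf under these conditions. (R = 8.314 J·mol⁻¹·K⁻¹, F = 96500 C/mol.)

0.073 V

The Sn²⁺/Sn couple has the higher reduction potential and acts as the cathode, so E°_cell = -0.14 − (-0.28) = 0.14 V.
Balancing electrons gives n = 2; the reaction quotient is Q = [Co²⁺]/[Sn²⁺] = 308.
E = E° − (RT/nF) ln Q = 0.14 − (8.314×273)/(2×96500) × (5.729) = 0.140 − 0.067 = 0.073 V.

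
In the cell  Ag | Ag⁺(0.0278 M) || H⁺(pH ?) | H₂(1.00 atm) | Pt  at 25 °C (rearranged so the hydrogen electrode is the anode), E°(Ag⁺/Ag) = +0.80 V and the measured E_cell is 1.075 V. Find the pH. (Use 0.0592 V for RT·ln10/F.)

pH = 6.20

E°_cell = 0.80 V and n = 2.
log Q = n(E° − E)/0.0592 = 2×(0.80 − 1.075)/0.0592 = -9.291.
With Q = [H⁺]^2 / ([Ag⁺]^2·P(H₂)), solving for [H⁺] gives log[H⁺] = -6.201, so pH = 6.20.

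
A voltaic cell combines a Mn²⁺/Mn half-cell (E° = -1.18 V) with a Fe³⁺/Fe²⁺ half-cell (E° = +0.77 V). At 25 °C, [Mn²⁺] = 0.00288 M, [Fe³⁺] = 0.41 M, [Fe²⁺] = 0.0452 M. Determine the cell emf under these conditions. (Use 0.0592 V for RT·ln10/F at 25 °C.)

2.08 V

The Fe³⁺/Fe²⁺ couple has the higher reduction potential and acts as the cathode, so E°_cell = +0.77 − (-1.18) = 1.95 V.
Balancing electrons gives n = 2; the reaction quotient is Q = [Mn²⁺]·[Fe²⁺]^2/[Fe³⁺]^2 = 3.5 × 10^-5.
At 25 °C, E = E° − (0.0592/n) log Q = 1.95 − (0.0592/2)(-4.456) = 1.950 + 0.132 = 2.082 V.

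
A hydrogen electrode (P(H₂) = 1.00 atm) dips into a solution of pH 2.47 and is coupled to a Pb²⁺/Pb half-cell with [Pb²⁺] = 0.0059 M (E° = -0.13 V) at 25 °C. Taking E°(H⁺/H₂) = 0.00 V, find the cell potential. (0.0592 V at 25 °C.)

The hydrogen couple is the cathode, so E°_cell = 0.13 V; n = 2.
[H⁺] = 10^(−2.47) = 0.0034 M, and Q = [Pb²⁺]·P(H₂) / [H⁺]^2 = 514.
E = E° − (0.0592/2) log Q = 0.13 − (0.0592/2)(2.711) = 0.050 V.

0.050 V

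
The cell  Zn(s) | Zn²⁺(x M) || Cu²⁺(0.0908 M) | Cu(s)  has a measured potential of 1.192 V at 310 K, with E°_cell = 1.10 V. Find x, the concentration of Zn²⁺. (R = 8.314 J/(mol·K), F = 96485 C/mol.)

9.3 × 10^-5 M

From the Nernst equation, ln Q = nF(E° − E)/RT = 2×96485×(1.10 − 1.192)/(8.314×310) = -6.888, so Q = 0.00102.
With Q = [Zn²⁺]/[Cu²⁺] and the known concentrations, [Zn²⁺] in the numerator gives [Zn²⁺] = 9.3 × 10^-5 M.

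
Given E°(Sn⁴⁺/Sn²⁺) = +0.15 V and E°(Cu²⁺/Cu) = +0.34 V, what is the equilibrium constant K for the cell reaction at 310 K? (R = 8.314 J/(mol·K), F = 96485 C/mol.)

E°_cell = +0.34 − (+0.15) = 0.19 V, with n = 2 electrons transferred.
At equilibrium E = 0, so the Nernst equation gives ln K = nFE°/RT = (2)(96485)(0.19)/((8.314)(310)) = 14.23.
K = e^14.23 = 1.5 × 10^6.

1.5 × 10^6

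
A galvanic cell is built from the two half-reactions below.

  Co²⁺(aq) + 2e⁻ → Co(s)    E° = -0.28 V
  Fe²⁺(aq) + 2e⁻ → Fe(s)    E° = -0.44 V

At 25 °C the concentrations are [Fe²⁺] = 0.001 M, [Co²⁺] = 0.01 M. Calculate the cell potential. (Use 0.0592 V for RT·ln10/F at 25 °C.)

The Co²⁺/Co couple has the higher reduction potential and acts as the cathode, so E°_cell = -0.28 − (-0.44) = 0.16 V.
Balancing electrons gives n = 2; the reaction quotient is Q = [Fe²⁺]/[Co²⁺] = 0.100.
At 25 °C, E = E° − (0.0592/n) log Q = 0.16 − (0.0592/2)(-1.000) = 0.160 + 0.030 = 0.190 V.

0.190 V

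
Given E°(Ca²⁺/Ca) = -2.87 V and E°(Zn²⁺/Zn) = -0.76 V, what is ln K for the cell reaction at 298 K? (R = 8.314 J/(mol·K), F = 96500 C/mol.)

ln K = 164.4

E°_cell = -0.76 − (-2.87) = 2.11 V, with n = 2 electrons transferred.
At equilibrium E = 0, so the Nernst equation gives ln K = nFE°/RT = (2)(96500)(2.11)/((8.314)(298)) = 164.37.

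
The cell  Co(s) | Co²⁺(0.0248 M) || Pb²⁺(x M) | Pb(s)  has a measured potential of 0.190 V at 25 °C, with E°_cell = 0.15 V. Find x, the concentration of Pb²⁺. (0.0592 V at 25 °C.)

From the Nernst equation, log Q = n(E° − E)/0.0592 = 2(0.15 − 0.190)/0.0592 = -1.351, so Q = 0.0445.
With Q = [Co²⁺]/[Pb²⁺] and the known concentrations, [Pb²⁺] in the denominator gives [Pb²⁺] = 0.56 M.

0.56 M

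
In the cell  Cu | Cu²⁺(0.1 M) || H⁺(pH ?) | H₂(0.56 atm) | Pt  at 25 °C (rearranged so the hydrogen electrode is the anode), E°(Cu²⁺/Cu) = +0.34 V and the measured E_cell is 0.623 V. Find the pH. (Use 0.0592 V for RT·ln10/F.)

E°_cell = 0.34 V and n = 2.
log Q = n(E° − E)/0.0592 = 2×(0.34 − 0.623)/0.0592 = -9.561.
With Q = [H⁺]^2 / ([Cu²⁺]·P(H₂)), solving for [H⁺] gives log[H⁺] = -5.406, so pH = 5.41.

pH = 5.41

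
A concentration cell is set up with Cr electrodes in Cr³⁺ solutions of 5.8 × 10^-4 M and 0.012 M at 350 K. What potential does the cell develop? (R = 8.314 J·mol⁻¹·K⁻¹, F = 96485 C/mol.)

Both half-cells are Cr³⁺/Cr, so E°_cell = 0. The concentrated side is the cathode; the cell reaction moves Cr³⁺ from high to low concentration with n = 3.
Q = [Cr³⁺]_dilute/[Cr³⁺]_conc = 5.8 × 10^-4/0.012 = 0.0483.
E = 0 − (RT/nF) ln Q = −((8.314×350)/(3×96485))(-3.030) = 0.0305 V.

0.030 V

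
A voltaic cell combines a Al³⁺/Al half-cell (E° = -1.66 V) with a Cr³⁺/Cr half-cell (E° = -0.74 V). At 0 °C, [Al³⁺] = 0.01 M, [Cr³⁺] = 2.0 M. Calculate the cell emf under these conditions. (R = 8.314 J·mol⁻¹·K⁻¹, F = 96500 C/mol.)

The Cr³⁺/Cr couple has the higher reduction potential and acts as the cathode, so E°_cell = -0.74 − (-1.66) = 0.92 V.
Balancing electrons gives n = 3; the reaction quotient is Q = [Al³⁺]/[Cr³⁺] = 0.00500.
E = E° − (RT/nF) ln Q = 0.92 − (8.314×273)/(3×96500) × (-5.298) = 0.920 + 0.042 = 0.962 V.

0.962 V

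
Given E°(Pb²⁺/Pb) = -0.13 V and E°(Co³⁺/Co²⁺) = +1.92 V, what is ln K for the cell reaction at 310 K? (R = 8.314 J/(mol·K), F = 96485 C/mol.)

E°_cell = +1.92 − (-0.13) = 2.05 V, with n = 2 electrons transferred.
At equilibrium E = 0, so the Nernst equation gives ln K = nFE°/RT = (2)(96485)(2.05)/((8.314)(310)) = 153.49.

ln K = 153.5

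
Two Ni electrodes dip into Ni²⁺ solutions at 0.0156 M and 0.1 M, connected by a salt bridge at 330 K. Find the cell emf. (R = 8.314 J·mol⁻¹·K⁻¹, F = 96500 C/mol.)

0.026 V

Both half-cells are Ni²⁺/Ni, so E°_cell = 0. The concentrated side is the cathode; the cell reaction moves Ni²⁺ from high to low concentration with n = 2.
Q = [Ni²⁺]_dilute/[Ni²⁺]_conc = 0.0156/0.1 = 0.156.
E = 0 − (RT/nF) ln Q = −((8.314×330)/(2×96500))(-1.858) = 0.0264 V.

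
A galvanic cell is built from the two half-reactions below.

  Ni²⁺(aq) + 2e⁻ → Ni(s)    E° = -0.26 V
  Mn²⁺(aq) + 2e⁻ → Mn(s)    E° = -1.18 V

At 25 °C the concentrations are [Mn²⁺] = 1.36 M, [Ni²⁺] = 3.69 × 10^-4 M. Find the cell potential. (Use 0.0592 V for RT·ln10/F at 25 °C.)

The Ni²⁺/Ni couple has the higher reduction potential and acts as the cathode, so E°_cell = -0.26 − (-1.18) = 0.92 V.
Balancing electrons gives n = 2; the reaction quotient is Q = [Mn²⁺]/[Ni²⁺] = 3690.
At 25 °C, E = E° − (0.0592/n) log Q = 0.92 − (0.0592/2)(3.567) = 0.920 − 0.106 = 0.814 V.

0.814 V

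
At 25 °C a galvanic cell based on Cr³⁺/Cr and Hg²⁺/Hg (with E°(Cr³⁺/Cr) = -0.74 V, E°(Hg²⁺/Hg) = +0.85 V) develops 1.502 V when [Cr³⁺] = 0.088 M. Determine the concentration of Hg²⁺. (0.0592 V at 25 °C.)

2.1 × 10^-4 M

From the Nernst equation, log Q = n(E° − E)/0.0592 = 6(1.59 − 1.502)/0.0592 = 8.919, so Q = 8.3 × 10^8.
With Q = [Cr³⁺]^2/[Hg²⁺]^3 and the known concentrations, [Hg²⁺]^3 in the denominator gives [Hg²⁺] = 2.1 × 10^-4 M.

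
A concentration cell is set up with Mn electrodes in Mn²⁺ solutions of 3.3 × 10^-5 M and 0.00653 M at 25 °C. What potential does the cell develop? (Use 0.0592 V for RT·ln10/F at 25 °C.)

Both half-cells are Mn²⁺/Mn, so E°_cell = 0. The concentrated side is the cathode; the cell reaction moves Mn²⁺ from high to low concentration with n = 2.
Q = [Mn²⁺]_dilute/[Mn²⁺]_conc = 3.3 × 10^-5/0.00653 = 0.00505.
E = 0 − (0.0592/2) log Q = −(0.0592/2)(-2.296) = 0.0680 V.

0.068 V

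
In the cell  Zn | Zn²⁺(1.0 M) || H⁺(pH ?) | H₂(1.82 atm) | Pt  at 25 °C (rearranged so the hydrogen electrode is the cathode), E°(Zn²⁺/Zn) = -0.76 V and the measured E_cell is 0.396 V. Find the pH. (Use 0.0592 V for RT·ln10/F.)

E°_cell = 0.76 V and n = 2.
log Q = n(E° − E)/0.0592 = 2×(0.76 − 0.396)/0.0592 = 12.297.
With Q = [Zn²⁺]·P(H₂) / [H⁺]^2, solving for [H⁺] gives log[H⁺] = -6.019, so pH = 6.02.

pH = 6.02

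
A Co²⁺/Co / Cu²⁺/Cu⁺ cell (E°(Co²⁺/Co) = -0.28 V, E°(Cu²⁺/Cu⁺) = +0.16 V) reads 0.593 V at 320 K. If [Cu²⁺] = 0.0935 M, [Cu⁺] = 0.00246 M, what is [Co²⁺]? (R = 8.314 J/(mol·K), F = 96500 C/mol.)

From the Nernst equation, ln Q = nF(E° − E)/RT = 2×96500×(0.44 − 0.593)/(8.314×320) = -11.099, so Q = 1.51 × 10^-5.
With Q = [Co²⁺]·[Cu⁺]^2/[Cu²⁺]^2 and the known concentrations, [Co²⁺] in the numerator gives [Co²⁺] = 0.022 M.

0.022 M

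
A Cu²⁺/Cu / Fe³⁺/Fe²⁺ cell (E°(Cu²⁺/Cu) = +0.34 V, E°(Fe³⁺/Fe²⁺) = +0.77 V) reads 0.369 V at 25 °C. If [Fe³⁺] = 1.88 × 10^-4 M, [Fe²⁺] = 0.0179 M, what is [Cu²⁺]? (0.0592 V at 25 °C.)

0.013 M

From the Nernst equation, log Q = n(E° − E)/0.0592 = 2(0.43 − 0.369)/0.0592 = 2.061, so Q = 115.
With Q = [Cu²⁺]·[Fe²⁺]^2/[Fe³⁺]^2 and the known concentrations, [Cu²⁺] in the numerator gives [Cu²⁺] = 0.013 M.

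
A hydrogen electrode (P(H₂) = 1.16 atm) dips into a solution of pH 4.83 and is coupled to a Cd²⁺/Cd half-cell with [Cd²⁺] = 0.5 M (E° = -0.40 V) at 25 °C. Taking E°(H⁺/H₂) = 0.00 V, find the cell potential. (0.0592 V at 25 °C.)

0.12 V

The hydrogen couple is the cathode, so E°_cell = 0.40 V; n = 2.
[H⁺] = 10^(−4.83) = 1.5 × 10^-5 M, and Q = [Cd²⁺]·P(H₂) / [H⁺]^2 = 2.65 × 10^9.
E = E° − (0.0592/2) log Q = 0.40 − (0.0592/2)(9.423) = 0.121 V.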